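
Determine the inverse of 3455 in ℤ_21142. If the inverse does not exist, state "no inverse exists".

Run Euclid on (21142, 3455):
21142 = 6*3455 + 412
3455 = 8*412 + 159
412 = 2*159 + 94
159 = 1*94 + 65
94 = 1*65 + 29
65 = 2*29 + 7
29 = 4*7 + 1
7 = 7*1 + 0
The gcd is 1. Working backward:
1 = 29 − 4·7
1 = −4·65 + 9·29
1 = 9·94 − 13·65
1 = −13·159 + 22·94
1 = 22·412 − 57·159
1 = −57·3455 + 478·412
1 = 478·21142 − 2925·3455
So 3455·(-2925) ≡ 1 (mod 21142), and -2925 ≡ 18217 (mod 21142).

18217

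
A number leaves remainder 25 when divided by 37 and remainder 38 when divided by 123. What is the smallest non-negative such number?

Write x = 25 + 37·k. Then 37·k ≡ 38 − 25 ≡ 13 (mod 123).
Need 37⁻¹ mod 123. Extended Euclid on (123, 37):
123 = 3*37 + 12
37 = 3*12 + 1
12 = 12*1 + 0
Back-substitute:
1 = 37 − 3·12
1 = −3·123 + 10·37
37⁻¹ ≡ 10 (mod 123), so k ≡ 10·13 ≡ 7 (mod 123).
x = 25 + 37·7 = 284.

284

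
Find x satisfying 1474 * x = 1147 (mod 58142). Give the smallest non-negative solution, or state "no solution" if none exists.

gcd(1474, 58142):
58142 = 39·1474 + 656
1474 = 2·656 + 162
656 = 4·162 + 8
162 = 20·8 + 2
8 = 4·2 + 0
gcd = 2, but 2 ∤ 1147, so the congruence has no solution.

no solution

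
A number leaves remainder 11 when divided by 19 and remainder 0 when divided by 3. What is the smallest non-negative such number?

30

Write x = 11 + 19·k. Then 19·k ≡ 0 − 11 ≡ 1 (mod 3).
Need 19⁻¹ mod 3. Extended Euclid on (3, 1):
3 = 3·1 + 0
19⁻¹ ≡ 1 (mod 3), so k ≡ 1·1 ≡ 1 (mod 3).
x = 11 + 19·1 = 30.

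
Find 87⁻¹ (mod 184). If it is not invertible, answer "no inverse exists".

gcd(184, 87) by repeated division:
184 = 2*87 + 10
87 = 8*10 + 7
10 = 1*7 + 3
7 = 2*3 + 1
3 = 3*1 + 0
gcd = 1, so the inverse exists. Back-substitute:
1 = 7 − 2·3
1 = −2·10 + 3·7
1 = 3·87 − 26·10
1 = −26·184 + 55·87
So 87·55 ≡ 1 (mod 184).

55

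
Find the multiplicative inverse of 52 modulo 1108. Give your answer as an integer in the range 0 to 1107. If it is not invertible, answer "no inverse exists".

Compute gcd(52, 1108):
1108 = 21*52 + 16
52 = 3*16 + 4
16 = 4*4 + 0
gcd(52, 1108) = 4 ≠ 1, so 52 has no multiplicative inverse modulo 1108.

no inverse exists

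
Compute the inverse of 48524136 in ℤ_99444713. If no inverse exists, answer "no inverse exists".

49037638

gcd(99444713, 48524136) by repeated division:
99444713 = 2·48524136 + 2396441
48524136 = 20·2396441 + 595316
2396441 = 4·595316 + 15177
595316 = 39·15177 + 3413
15177 = 4·3413 + 1525
3413 = 2·1525 + 363
1525 = 4·363 + 73
363 = 4·73 + 71
73 = 1·71 + 2
71 = 35·2 + 1
2 = 2·1 + 0
gcd = 1, so the inverse exists. Back-substitute:
1 = 71 − 35·2
1 = −35·73 + 36·71
1 = 36·363 − 179·73
1 = −179·1525 + 752·363
1 = 752·3413 − 1683·1525
1 = −1683·15177 + 7484·3413
1 = 7484·595316 − 293559·15177
1 = −293559·2396441 + 1181720·595316
1 = 1181720·48524136 − 23927959·2396441
1 = −23927959·99444713 + 49037638·48524136
So 48524136·49037638 ≡ 1 (mod 99444713).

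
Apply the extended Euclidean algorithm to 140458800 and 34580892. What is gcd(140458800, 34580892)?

Repeated division:
140458800 = 4×34580892 + 2135232
34580892 = 16×2135232 + 417180
2135232 = 5×417180 + 49332
417180 = 8×49332 + 22524
49332 = 2×22524 + 4284
22524 = 5×4284 + 1104
4284 = 3×1104 + 972
1104 = 1×972 + 132
972 = 7×132 + 48
132 = 2×48 + 36
48 = 1×36 + 12
36 = 3×12 + 0
gcd(140458800, 34580892) = 12.
Express as a combination:
12 = 48 − 36
12 = −132 + 3·48
12 = 3·972 − 22·132
12 = −22·1104 + 25·972
12 = 25·4284 − 97·1104
12 = −97·22524 + 510·4284
12 = 510·49332 − 1117·22524
12 = −1117·417180 + 9446·49332
12 = 9446·2135232 − 48347·417180
12 = −48347·34580892 + 782998·2135232
12 = 782998·140458800 − 3180339·34580892
So 12 = (782998)·140458800 + (-3180339)·34580892.

12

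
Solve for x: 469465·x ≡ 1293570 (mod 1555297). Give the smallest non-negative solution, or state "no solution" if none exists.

1217366

First find gcd(469465, 1555297):
1555297 = 3*469465 + 146902
469465 = 3*146902 + 28759
146902 = 5*28759 + 3107
28759 = 9*3107 + 796
3107 = 3*796 + 719
796 = 1*719 + 77
719 = 9*77 + 26
77 = 2*26 + 25
26 = 1*25 + 1
25 = 25*1 + 0
gcd = 1, so a unique solution mod 1555297 exists.
Back-substitute for the Bézout coefficients:
1 = 26 − 25
1 = −77 + 3·26
1 = 3·719 − 28·77
1 = −28·796 + 31·719
1 = 31·3107 − 121·796
1 = −121·28759 + 1120·3107
1 = 1120·146902 − 5721·28759
1 = −5721·469465 + 18283·146902
1 = 18283·1555297 − 60570·469465
So 469465·(-60570) ≡ 1 (mod 1555297), giving 469465⁻¹ ≡ 1494727.
x ≡ 469465⁻¹·1293570 ≡ 1494727·1293570 ≡ 1217366 (mod 1555297).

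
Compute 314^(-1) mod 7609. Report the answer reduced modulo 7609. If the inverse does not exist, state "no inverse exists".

Run Euclid on (7609, 314):
7609 = 24*314 + 73
314 = 4*73 + 22
73 = 3*22 + 7
22 = 3*7 + 1
7 = 7*1 + 0
gcd = 1, so the inverse exists. Back-substitute:
1 = 22 − 3·7
1 = −3·73 + 10·22
1 = 10·314 − 43·73
1 = −43·7609 + 1042·314
So 314·1042 ≡ 1 (mod 7609).

1042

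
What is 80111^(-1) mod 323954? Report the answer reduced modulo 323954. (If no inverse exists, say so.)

277899

Run Euclid on (323954, 80111):
323954 = 4*80111 + 3510
80111 = 22*3510 + 2891
3510 = 1*2891 + 619
2891 = 4*619 + 415
619 = 1*415 + 204
415 = 2*204 + 7
204 = 29*7 + 1
7 = 7*1 + 0
gcd = 1, so the inverse exists. Back-substitute:
1 = 204 − 29·7
1 = −29·415 + 59·204
1 = 59·619 − 88·415
1 = −88·2891 + 411·619
1 = 411·3510 − 499·2891
1 = −499·80111 + 11389·3510
1 = 11389·323954 − 46055·80111
So 80111·(-46055) ≡ 1 (mod 323954), and -46055 ≡ 277899 (mod 323954).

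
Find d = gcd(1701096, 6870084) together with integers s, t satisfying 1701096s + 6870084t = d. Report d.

12

Apply Euclid's algorithm to 6870084 and 1701096:
6870084 = 4*1701096 + 65700
1701096 = 25*65700 + 58596
65700 = 1*58596 + 7104
58596 = 8*7104 + 1764
7104 = 4*1764 + 48
1764 = 36*48 + 36
48 = 1*36 + 12
36 = 3*12 + 0
gcd(1701096, 6870084) = 12.
Back-substituting:
12 = 48 − 36
12 = −1764 + 37·48
12 = 37·7104 − 149·1764
12 = −149·58596 + 1229·7104
12 = 1229·65700 − 1378·58596
12 = −1378·1701096 + 35679·65700
12 = 35679·6870084 − 144094·1701096
So 12 = (35679)·6870084 + (-144094)·1701096.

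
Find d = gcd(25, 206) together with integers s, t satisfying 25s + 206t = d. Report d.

Euclidean algorithm:
206 = 8*25 + 6
25 = 4*6 + 1
6 = 6*1 + 0
gcd(25, 206) = 1.
Express as a combination:
1 = 25 − 4·6
1 = −4·206 + 33·25
So 1 = (-4)·206 + (33)·25.

1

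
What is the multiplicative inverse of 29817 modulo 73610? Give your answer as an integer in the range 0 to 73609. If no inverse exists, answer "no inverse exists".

Run Euclid on (73610, 29817):
73610 = 2·29817 + 13976
29817 = 2·13976 + 1865
13976 = 7·1865 + 921
1865 = 2·921 + 23
921 = 40·23 + 1
23 = 23·1 + 0
gcd = 1, so the inverse exists. Back-substitute:
1 = 921 − 40·23
1 = −40·1865 + 81·921
1 = 81·13976 − 607·1865
1 = −607·29817 + 1295·13976
1 = 1295·73610 − 3197·29817
Thus 29817·(-3197) ≡ 1 (mod 73610); reducing, -3197 mod 73610 = 70413.

70413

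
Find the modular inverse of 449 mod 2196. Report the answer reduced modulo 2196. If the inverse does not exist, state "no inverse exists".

gcd(2196, 449) by repeated division:
2196 = 4×449 + 400
449 = 1×400 + 49
400 = 8×49 + 8
49 = 6×8 + 1
8 = 8×1 + 0
The gcd is 1. Working backward:
1 = 49 − 6·8
1 = −6·400 + 49·49
1 = 49·449 − 55·400
1 = −55·2196 + 269·449
So 449·269 ≡ 1 (mod 2196).

269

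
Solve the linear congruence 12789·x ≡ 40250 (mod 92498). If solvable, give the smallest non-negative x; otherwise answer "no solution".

12342

First find gcd(12789, 92498):
92498 = 7·12789 + 2975
12789 = 4·2975 + 889
2975 = 3·889 + 308
889 = 2·308 + 273
308 = 1·273 + 35
273 = 7·35 + 28
35 = 1·28 + 7
28 = 4·7 + 0
gcd = 7 and 7 | 40250, so solutions exist. Divide through by 7: 1827x ≡ 5750 (mod 13214).
Now find 1827⁻¹ mod 13214:
13214 = 7·1827 + 425
1827 = 4·425 + 127
425 = 3·127 + 44
127 = 2·44 + 39
44 = 1·39 + 5
39 = 7·5 + 4
5 = 1·4 + 1
4 = 4·1 + 0
Back-substitute:
1 = 5 − 4
1 = −39 + 8·5
1 = 8·44 − 9·39
1 = −9·127 + 26·44
1 = 26·425 − 87·127
1 = −87·1827 + 374·425
1 = 374·13214 − 2705·1827
So 1827·(-2705) ≡ 1 (mod 13214), i.e. 1827⁻¹ ≡ 10509.
Then x ≡ 10509·5750 ≡ 12342 (mod 13214); the smallest non-negative solution is x = 12342.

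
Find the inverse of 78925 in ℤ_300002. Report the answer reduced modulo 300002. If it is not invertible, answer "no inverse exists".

Run Euclid on (300002, 78925):
300002 = 3×78925 + 63227
78925 = 1×63227 + 15698
63227 = 4×15698 + 435
15698 = 36×435 + 38
435 = 11×38 + 17
38 = 2×17 + 4
17 = 4×4 + 1
4 = 4×1 + 0
The gcd is 1. Working backward:
1 = 17 − 4·4
1 = −4·38 + 9·17
1 = 9·435 − 103·38
1 = −103·15698 + 3717·435
1 = 3717·63227 − 14971·15698
1 = −14971·78925 + 18688·63227
1 = 18688·300002 − 71035·78925
So 78925·(-71035) ≡ 1 (mod 300002), and -71035 ≡ 228967 (mod 300002).

228967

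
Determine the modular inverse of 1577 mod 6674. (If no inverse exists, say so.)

gcd(6674, 1577) by repeated division:
6674 = 4*1577 + 366
1577 = 4*366 + 113
366 = 3*113 + 27
113 = 4*27 + 5
27 = 5*5 + 2
5 = 2*2 + 1
2 = 2*1 + 0
gcd = 1, so the inverse exists. Back-substitute:
1 = 5 − 2·2
1 = −2·27 + 11·5
1 = 11·113 − 46·27
1 = −46·366 + 149·113
1 = 149·1577 − 642·366
1 = −642·6674 + 2717·1577
So 1577·2717 ≡ 1 (mod 6674).

2717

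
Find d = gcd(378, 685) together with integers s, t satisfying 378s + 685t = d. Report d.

Apply Euclid's algorithm to 685 and 378:
685 = 1*378 + 307
378 = 1*307 + 71
307 = 4*71 + 23
71 = 3*23 + 2
23 = 11*2 + 1
2 = 2*1 + 0
gcd(378, 685) = 1.
Express as a combination:
1 = 23 − 11·2
1 = −11·71 + 34·23
1 = 34·307 − 147·71
1 = −147·378 + 181·307
1 = 181·685 − 328·378
So 1 = (181)·685 + (-328)·378.

1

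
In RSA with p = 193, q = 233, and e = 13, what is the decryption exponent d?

φ(n) = (p−1)(q−1) = 192·232 = 44544.
Need d with 13·d ≡ 1 (mod 44544). Apply the extended Euclidean algorithm:
44544 = 3426*13 + 6
13 = 2*6 + 1
6 = 6*1 + 0
Back-substitute:
1 = 13 − 2·6
1 = −2·44544 + 6853·13
So 13·6853 ≡ 1 (mod 44544), hence d = 6853.

6853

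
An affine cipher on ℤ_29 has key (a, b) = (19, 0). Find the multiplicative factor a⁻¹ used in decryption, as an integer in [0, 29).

gcd(29, 19) by repeated division:
29 = 1*19 + 10
19 = 1*10 + 9
10 = 1*9 + 1
9 = 9*1 + 0
Since gcd(19, 29) = 1, back-substitute to write 1 as a combination:
1 = 10 − 9
1 = −19 + 2·10
1 = 2·29 − 3·19
Thus 19·(-3) ≡ 1 (mod 29); reducing, -3 mod 29 = 26.

26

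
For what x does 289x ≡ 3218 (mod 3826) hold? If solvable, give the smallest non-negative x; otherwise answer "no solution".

170

First find gcd(289, 3826):
3826 = 13×289 + 69
289 = 4×69 + 13
69 = 5×13 + 4
13 = 3×4 + 1
4 = 4×1 + 0
gcd = 1, so a unique solution mod 3826 exists.
Back-substitute for the Bézout coefficients:
1 = 13 − 3·4
1 = −3·69 + 16·13
1 = 16·289 − 67·69
1 = −67·3826 + 887·289
So 289·(887) ≡ 1 (mod 3826), giving 289⁻¹ ≡ 887.
x ≡ 289⁻¹·3218 ≡ 887·3218 ≡ 170 (mod 3826).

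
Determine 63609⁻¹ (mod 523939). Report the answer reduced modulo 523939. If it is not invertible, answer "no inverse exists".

no inverse exists

Euclidean algorithm on 523939, 63609:
523939 = 8×63609 + 15067
63609 = 4×15067 + 3341
15067 = 4×3341 + 1703
3341 = 1×1703 + 1638
1703 = 1×1638 + 65
1638 = 25×65 + 13
65 = 5×13 + 0
Since gcd = 13 > 1, 63609 is not a unit mod 523939.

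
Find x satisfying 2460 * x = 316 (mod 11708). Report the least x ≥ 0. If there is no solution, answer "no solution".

62

First find gcd(2460, 11708):
11708 = 4*2460 + 1868
2460 = 1*1868 + 592
1868 = 3*592 + 92
592 = 6*92 + 40
92 = 2*40 + 12
40 = 3*12 + 4
12 = 3*4 + 0
gcd = 4 and 4 | 316, so solutions exist. Divide through by 4: 615x ≡ 79 (mod 2927).
Now find 615⁻¹ mod 2927:
2927 = 4×615 + 467
615 = 1×467 + 148
467 = 3×148 + 23
148 = 6×23 + 10
23 = 2×10 + 3
10 = 3×3 + 1
3 = 3×1 + 0
Back-substitute:
1 = 10 − 3·3
1 = −3·23 + 7·10
1 = 7·148 − 45·23
1 = −45·467 + 142·148
1 = 142·615 − 187·467
1 = −187·2927 + 890·615
So 615⁻¹ ≡ 890 (mod 2927).
Then x ≡ 890·79 ≡ 62 (mod 2927); the smallest non-negative solution is x = 62.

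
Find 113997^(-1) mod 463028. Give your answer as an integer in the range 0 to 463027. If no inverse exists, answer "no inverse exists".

50841

gcd(463028, 113997) by repeated division:
463028 = 4*113997 + 7040
113997 = 16*7040 + 1357
7040 = 5*1357 + 255
1357 = 5*255 + 82
255 = 3*82 + 9
82 = 9*9 + 1
9 = 9*1 + 0
The gcd is 1. Working backward:
1 = 82 − 9·9
1 = −9·255 + 28·82
1 = 28·1357 − 149·255
1 = −149·7040 + 773·1357
1 = 773·113997 − 12517·7040
1 = −12517·463028 + 50841·113997
So 113997·50841 ≡ 1 (mod 463028).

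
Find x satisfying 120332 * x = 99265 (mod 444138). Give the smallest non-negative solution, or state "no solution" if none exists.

gcd(120332, 444138):
444138 = 3*120332 + 83142
120332 = 1*83142 + 37190
83142 = 2*37190 + 8762
37190 = 4*8762 + 2142
8762 = 4*2142 + 194
2142 = 11*194 + 8
194 = 24*8 + 2
8 = 4*2 + 0
gcd = 2, but 2 ∤ 99265, so the congruence has no solution.

no solution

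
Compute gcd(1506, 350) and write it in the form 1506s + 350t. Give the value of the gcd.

Repeated division:
1506 = 4·350 + 106
350 = 3·106 + 32
106 = 3·32 + 10
32 = 3·10 + 2
10 = 5·2 + 0
gcd(1506, 350) = 2.
Express as a combination:
2 = 32 − 3·10
2 = −3·106 + 10·32
2 = 10·350 − 33·106
2 = −33·1506 + 142·350
So 2 = (-33)·1506 + (142)·350.

2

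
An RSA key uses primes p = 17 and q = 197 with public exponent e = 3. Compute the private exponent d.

φ(n) = (p−1)(q−1) = 16·196 = 3136.
Need d with 3·d ≡ 1 (mod 3136). Apply the extended Euclidean algorithm:
3136 = 1045×3 + 1
3 = 3×1 + 0
Back-substitute:
1 = 3136 − 1045·3
So 3·(-1045) ≡ 1 (mod 3136), hence d ≡ -1045 ≡ 2091 (mod 3136).

2091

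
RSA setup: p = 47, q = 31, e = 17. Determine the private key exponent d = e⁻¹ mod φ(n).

φ(n) = (p−1)(q−1) = 46·30 = 1380.
Need d with 17·d ≡ 1 (mod 1380). Apply the extended Euclidean algorithm:
1380 = 81*17 + 3
17 = 5*3 + 2
3 = 1*2 + 1
2 = 2*1 + 0
Back-substitute:
1 = 3 − 2
1 = −17 + 6·3
1 = 6·1380 − 487·17
So 17·(-487) ≡ 1 (mod 1380), hence d ≡ -487 ≡ 893 (mod 1380).

893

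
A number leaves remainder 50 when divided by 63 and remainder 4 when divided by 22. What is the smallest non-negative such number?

Write x = 50 + 63·k. Then 63·k ≡ 4 − 50 ≡ 20 (mod 22).
Need 63⁻¹ mod 22. Extended Euclid on (22, 19):
22 = 1×19 + 3
19 = 6×3 + 1
3 = 3×1 + 0
Back-substitute:
1 = 19 − 6·3
1 = −6·22 + 7·19
63⁻¹ ≡ 7 (mod 22), so k ≡ 7·20 ≡ 8 (mod 22).
x = 50 + 63·8 = 554.

554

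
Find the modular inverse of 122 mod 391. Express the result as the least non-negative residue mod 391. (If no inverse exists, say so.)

gcd(391, 122) by repeated division:
391 = 3·122 + 25
122 = 4·25 + 22
25 = 1·22 + 3
22 = 7·3 + 1
3 = 3·1 + 0
Since gcd(122, 391) = 1, back-substitute to write 1 as a combination:
1 = 22 − 7·3
1 = −7·25 + 8·22
1 = 8·122 − 39·25
1 = −39·391 + 125·122
So 122·125 ≡ 1 (mod 391).

125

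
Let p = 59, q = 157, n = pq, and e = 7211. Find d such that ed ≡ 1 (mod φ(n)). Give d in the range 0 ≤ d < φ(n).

7595

φ(n) = (p−1)(q−1) = 58·156 = 9048.
Need d with 7211·d ≡ 1 (mod 9048). Apply the extended Euclidean algorithm:
9048 = 1·7211 + 1837
7211 = 3·1837 + 1700
1837 = 1·1700 + 137
1700 = 12·137 + 56
137 = 2·56 + 25
56 = 2·25 + 6
25 = 4·6 + 1
6 = 6·1 + 0
Back-substitute:
1 = 25 − 4·6
1 = −4·56 + 9·25
1 = 9·137 − 22·56
1 = −22·1700 + 273·137
1 = 273·1837 − 295·1700
1 = −295·7211 + 1158·1837
1 = 1158·9048 − 1453·7211
So 7211·(-1453) ≡ 1 (mod 9048), hence d ≡ -1453 ≡ 7595 (mod 9048).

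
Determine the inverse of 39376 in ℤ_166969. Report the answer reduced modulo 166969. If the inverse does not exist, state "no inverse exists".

129412

Apply the Euclidean algorithm to 166969 and 39376:
166969 = 4·39376 + 9465
39376 = 4·9465 + 1516
9465 = 6·1516 + 369
1516 = 4·369 + 40
369 = 9·40 + 9
40 = 4·9 + 4
9 = 2·4 + 1
4 = 4·1 + 0
Since gcd(39376, 166969) = 1, back-substitute to write 1 as a combination:
1 = 9 − 2·4
1 = −2·40 + 9·9
1 = 9·369 − 83·40
1 = −83·1516 + 341·369
1 = 341·9465 − 2129·1516
1 = −2129·39376 + 8857·9465
1 = 8857·166969 − 37557·39376
Hence 39376⁻¹ ≡ -37557 ≡ 129412 (mod 166969).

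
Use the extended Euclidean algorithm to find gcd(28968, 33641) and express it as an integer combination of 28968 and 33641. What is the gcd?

Repeated division:
33641 = 1×28968 + 4673
28968 = 6×4673 + 930
4673 = 5×930 + 23
930 = 40×23 + 10
23 = 2×10 + 3
10 = 3×3 + 1
3 = 3×1 + 0
gcd(28968, 33641) = 1.
Working backward:
1 = 10 − 3·3
1 = −3·23 + 7·10
1 = 7·930 − 283·23
1 = −283·4673 + 1422·930
1 = 1422·28968 − 8815·4673
1 = −8815·33641 + 10237·28968
So 1 = (-8815)·33641 + (10237)·28968.

1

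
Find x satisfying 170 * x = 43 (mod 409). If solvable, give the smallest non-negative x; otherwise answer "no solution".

First find gcd(170, 409):
409 = 2×170 + 69
170 = 2×69 + 32
69 = 2×32 + 5
32 = 6×5 + 2
5 = 2×2 + 1
2 = 2×1 + 0
gcd = 1, so a unique solution mod 409 exists.
Back-substitute for the Bézout coefficients:
1 = 5 − 2·2
1 = −2·32 + 13·5
1 = 13·69 − 28·32
1 = −28·170 + 69·69
1 = 69·409 − 166·170
So 170·(-166) ≡ 1 (mod 409), giving 170⁻¹ ≡ 243.
x ≡ 170⁻¹·43 ≡ 243·43 ≡ 224 (mod 409).

224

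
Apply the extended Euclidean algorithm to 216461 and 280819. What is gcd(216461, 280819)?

Apply Euclid's algorithm to 280819 and 216461:
280819 = 1·216461 + 64358
216461 = 3·64358 + 23387
64358 = 2·23387 + 17584
23387 = 1·17584 + 5803
17584 = 3·5803 + 175
5803 = 33·175 + 28
175 = 6·28 + 7
28 = 4·7 + 0
gcd(216461, 280819) = 7.
Back-substituting:
7 = 175 − 6·28
7 = −6·5803 + 199·175
7 = 199·17584 − 603·5803
7 = −603·23387 + 802·17584
7 = 802·64358 − 2207·23387
7 = −2207·216461 + 7423·64358
7 = 7423·280819 − 9630·216461
So 7 = (7423)·280819 + (-9630)·216461.

7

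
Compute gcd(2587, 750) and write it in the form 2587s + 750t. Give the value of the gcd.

1

Repeated division:
2587 = 3·750 + 337
750 = 2·337 + 76
337 = 4·76 + 33
76 = 2·33 + 10
33 = 3·10 + 3
10 = 3·3 + 1
3 = 3·1 + 0
gcd(2587, 750) = 1.
Back-substituting:
1 = 10 − 3·3
1 = −3·33 + 10·10
1 = 10·76 − 23·33
1 = −23·337 + 102·76
1 = 102·750 − 227·337
1 = −227·2587 + 783·750
So 1 = (-227)·2587 + (783)·750.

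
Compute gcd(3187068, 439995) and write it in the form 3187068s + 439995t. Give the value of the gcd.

3

Repeated division:
3187068 = 7·439995 + 107103
439995 = 4·107103 + 11583
107103 = 9·11583 + 2856
11583 = 4·2856 + 159
2856 = 17·159 + 153
159 = 1·153 + 6
153 = 25·6 + 3
6 = 2·3 + 0
gcd(3187068, 439995) = 3.
Express as a combination:
3 = 153 − 25·6
3 = −25·159 + 26·153
3 = 26·2856 − 467·159
3 = −467·11583 + 1894·2856
3 = 1894·107103 − 17513·11583
3 = −17513·439995 + 71946·107103
3 = 71946·3187068 − 521135·439995
So 3 = (71946)·3187068 + (-521135)·439995.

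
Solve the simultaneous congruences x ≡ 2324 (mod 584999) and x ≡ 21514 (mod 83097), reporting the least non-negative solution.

27676890013

Write x = 2324 + 584999·k. Then 584999·k ≡ 21514 − 2324 ≡ 19190 (mod 83097).
Need 584999⁻¹ mod 83097. Extended Euclid on (83097, 3320):
83097 = 25·3320 + 97
3320 = 34·97 + 22
97 = 4·22 + 9
22 = 2·9 + 4
9 = 2·4 + 1
4 = 4·1 + 0
Back-substitute:
1 = 9 − 2·4
1 = −2·22 + 5·9
1 = 5·97 − 22·22
1 = −22·3320 + 753·97
1 = 753·83097 − 18847·3320
584999⁻¹ ≡ 64250 (mod 83097), so k ≡ 64250·19190 ≡ 47311 (mod 83097).
x = 2324 + 584999·47311 = 27676890013.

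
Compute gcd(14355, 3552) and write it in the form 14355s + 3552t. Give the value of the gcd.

3

Euclidean algorithm:
14355 = 4·3552 + 147
3552 = 24·147 + 24
147 = 6·24 + 3
24 = 8·3 + 0
gcd(14355, 3552) = 3.
Back-substituting:
3 = 147 − 6·24
3 = −6·3552 + 145·147
3 = 145·14355 − 586·3552
So 3 = (145)·14355 + (-586)·3552.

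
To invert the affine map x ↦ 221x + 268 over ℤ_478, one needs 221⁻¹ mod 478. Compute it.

385

Apply the Euclidean algorithm to 478 and 221:
478 = 2·221 + 36
221 = 6·36 + 5
36 = 7·5 + 1
5 = 5·1 + 0
Since gcd(221, 478) = 1, back-substitute to write 1 as a combination:
1 = 36 − 7·5
1 = −7·221 + 43·36
1 = 43·478 − 93·221
So 221·(-93) ≡ 1 (mod 478), and -93 ≡ 385 (mod 478).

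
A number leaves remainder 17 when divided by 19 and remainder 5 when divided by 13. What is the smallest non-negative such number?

226

Write x = 17 + 19·k. Then 19·k ≡ 5 − 17 ≡ 1 (mod 13).
Need 19⁻¹ mod 13. Extended Euclid on (13, 6):
13 = 2*6 + 1
6 = 6*1 + 0
Back-substitute:
1 = 13 − 2·6
19⁻¹ ≡ 11 (mod 13), so k ≡ 11·1 ≡ 11 (mod 13).
x = 17 + 19·11 = 226.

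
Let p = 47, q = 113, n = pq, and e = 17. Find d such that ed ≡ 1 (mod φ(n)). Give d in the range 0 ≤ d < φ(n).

4849

φ(n) = (p−1)(q−1) = 46·112 = 5152.
Need d with 17·d ≡ 1 (mod 5152). Apply the extended Euclidean algorithm:
5152 = 303*17 + 1
17 = 17*1 + 0
Back-substitute:
1 = 5152 − 303·17
So 17·(-303) ≡ 1 (mod 5152), hence d ≡ -303 ≡ 4849 (mod 5152).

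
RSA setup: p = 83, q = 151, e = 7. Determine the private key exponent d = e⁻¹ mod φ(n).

φ(n) = (p−1)(q−1) = 82·150 = 12300.
Need d with 7·d ≡ 1 (mod 12300). Apply the extended Euclidean algorithm:
12300 = 1757·7 + 1
7 = 7·1 + 0
Back-substitute:
1 = 12300 − 1757·7
So 7·(-1757) ≡ 1 (mod 12300), hence d ≡ -1757 ≡ 10543 (mod 12300).

10543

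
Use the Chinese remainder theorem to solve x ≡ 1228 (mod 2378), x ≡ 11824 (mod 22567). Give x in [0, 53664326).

Write x = 1228 + 2378·k. Then 2378·k ≡ 11824 − 1228 ≡ 10596 (mod 22567).
Need 2378⁻¹ mod 22567. Extended Euclid on (22567, 2378):
22567 = 9·2378 + 1165
2378 = 2·1165 + 48
1165 = 24·48 + 13
48 = 3·13 + 9
13 = 1·9 + 4
9 = 2·4 + 1
4 = 4·1 + 0
Back-substitute:
1 = 9 − 2·4
1 = −2·13 + 3·9
1 = 3·48 − 11·13
1 = −11·1165 + 267·48
1 = 267·2378 − 545·1165
1 = −545·22567 + 5172·2378
2378⁻¹ ≡ 5172 (mod 22567), so k ≡ 5172·10596 ≡ 9836 (mod 22567).
x = 1228 + 2378·9836 = 23391236.

23391236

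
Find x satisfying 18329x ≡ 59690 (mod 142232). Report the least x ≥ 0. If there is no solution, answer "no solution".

51506

First find gcd(18329, 142232):
142232 = 7*18329 + 13929
18329 = 1*13929 + 4400
13929 = 3*4400 + 729
4400 = 6*729 + 26
729 = 28*26 + 1
26 = 26*1 + 0
gcd = 1, so a unique solution mod 142232 exists.
Back-substitute for the Bézout coefficients:
1 = 729 − 28·26
1 = −28·4400 + 169·729
1 = 169·13929 − 535·4400
1 = −535·18329 + 704·13929
1 = 704·142232 − 5463·18329
So 18329·(-5463) ≡ 1 (mod 142232), giving 18329⁻¹ ≡ 136769.
x ≡ 18329⁻¹·59690 ≡ 136769·59690 ≡ 51506 (mod 142232).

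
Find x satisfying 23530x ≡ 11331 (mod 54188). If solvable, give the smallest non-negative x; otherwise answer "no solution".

no solution

gcd(23530, 54188):
54188 = 2*23530 + 7128
23530 = 3*7128 + 2146
7128 = 3*2146 + 690
2146 = 3*690 + 76
690 = 9*76 + 6
76 = 12*6 + 4
6 = 1*4 + 2
4 = 2*2 + 0
gcd = 2, but 2 ∤ 11331, so the congruence has no solution.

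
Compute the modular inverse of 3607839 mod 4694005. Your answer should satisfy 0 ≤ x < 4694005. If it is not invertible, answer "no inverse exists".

4190799

gcd(4694005, 3607839) by repeated division:
4694005 = 1*3607839 + 1086166
3607839 = 3*1086166 + 349341
1086166 = 3*349341 + 38143
349341 = 9*38143 + 6054
38143 = 6*6054 + 1819
6054 = 3*1819 + 597
1819 = 3*597 + 28
597 = 21*28 + 9
28 = 3*9 + 1
9 = 9*1 + 0
gcd = 1, so the inverse exists. Back-substitute:
1 = 28 − 3·9
1 = −3·597 + 64·28
1 = 64·1819 − 195·597
1 = −195·6054 + 649·1819
1 = 649·38143 − 4089·6054
1 = −4089·349341 + 37450·38143
1 = 37450·1086166 − 116439·349341
1 = −116439·3607839 + 386767·1086166
1 = 386767·4694005 − 503206·3607839
Thus 3607839·(-503206) ≡ 1 (mod 4694005); reducing, -503206 mod 4694005 = 4190799.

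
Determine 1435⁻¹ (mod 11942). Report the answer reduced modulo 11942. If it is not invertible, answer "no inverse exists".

no inverse exists

Euclidean algorithm on 11942, 1435:
11942 = 8*1435 + 462
1435 = 3*462 + 49
462 = 9*49 + 21
49 = 2*21 + 7
21 = 3*7 + 0
gcd(1435, 11942) = 7 ≠ 1, so 1435 has no multiplicative inverse modulo 11942.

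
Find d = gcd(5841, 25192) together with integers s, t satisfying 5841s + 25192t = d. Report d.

Euclidean algorithm:
25192 = 4·5841 + 1828
5841 = 3·1828 + 357
1828 = 5·357 + 43
357 = 8·43 + 13
43 = 3·13 + 4
13 = 3·4 + 1
4 = 4·1 + 0
gcd(5841, 25192) = 1.
Back-substituting:
1 = 13 − 3·4
1 = −3·43 + 10·13
1 = 10·357 − 83·43
1 = −83·1828 + 425·357
1 = 425·5841 − 1358·1828
1 = −1358·25192 + 5857·5841
So 1 = (-1358)·25192 + (5857)·5841.

1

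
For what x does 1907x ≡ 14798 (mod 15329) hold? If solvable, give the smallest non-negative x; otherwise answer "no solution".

First find gcd(1907, 15329):
15329 = 8×1907 + 73
1907 = 26×73 + 9
73 = 8×9 + 1
9 = 9×1 + 0
gcd = 1, so a unique solution mod 15329 exists.
Back-substitute for the Bézout coefficients:
1 = 73 − 8·9
1 = −8·1907 + 209·73
1 = 209·15329 − 1680·1907
So 1907·(-1680) ≡ 1 (mod 15329), giving 1907⁻¹ ≡ 13649.
x ≡ 1907⁻¹·14798 ≡ 13649·14798 ≡ 2998 (mod 15329).

2998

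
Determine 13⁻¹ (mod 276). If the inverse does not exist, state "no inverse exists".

gcd(276, 13) by repeated division:
276 = 21*13 + 3
13 = 4*3 + 1
3 = 3*1 + 0
The gcd is 1. Working backward:
1 = 13 − 4·3
1 = −4·276 + 85·13
So 13·85 ≡ 1 (mod 276).

85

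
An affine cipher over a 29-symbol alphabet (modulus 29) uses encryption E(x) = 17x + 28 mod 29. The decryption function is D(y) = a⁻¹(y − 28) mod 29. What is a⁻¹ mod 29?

12

Run Euclid on (29, 17):
29 = 1*17 + 12
17 = 1*12 + 5
12 = 2*5 + 2
5 = 2*2 + 1
2 = 2*1 + 0
gcd = 1, so the inverse exists. Back-substitute:
1 = 5 − 2·2
1 = −2·12 + 5·5
1 = 5·17 − 7·12
1 = −7·29 + 12·17
So 17·12 ≡ 1 (mod 29).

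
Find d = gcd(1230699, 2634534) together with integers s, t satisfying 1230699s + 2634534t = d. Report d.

Euclidean algorithm:
2634534 = 2×1230699 + 173136
1230699 = 7×173136 + 18747
173136 = 9×18747 + 4413
18747 = 4×4413 + 1095
4413 = 4×1095 + 33
1095 = 33×33 + 6
33 = 5×6 + 3
6 = 2×3 + 0
gcd(1230699, 2634534) = 3.
Express as a combination:
3 = 33 − 5·6
3 = −5·1095 + 166·33
3 = 166·4413 − 669·1095
3 = −669·18747 + 2842·4413
3 = 2842·173136 − 26247·18747
3 = −26247·1230699 + 186571·173136
3 = 186571·2634534 − 399389·1230699
So 3 = (186571)·2634534 + (-399389)·1230699.

3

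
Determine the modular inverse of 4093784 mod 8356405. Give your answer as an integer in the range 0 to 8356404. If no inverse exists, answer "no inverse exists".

5820584

gcd(8356405, 4093784) by repeated division:
8356405 = 2*4093784 + 168837
4093784 = 24*168837 + 41696
168837 = 4*41696 + 2053
41696 = 20*2053 + 636
2053 = 3*636 + 145
636 = 4*145 + 56
145 = 2*56 + 33
56 = 1*33 + 23
33 = 1*23 + 10
23 = 2*10 + 3
10 = 3*3 + 1
3 = 3*1 + 0
The gcd is 1. Working backward:
1 = 10 − 3·3
1 = −3·23 + 7·10
1 = 7·33 − 10·23
1 = −10·56 + 17·33
1 = 17·145 − 44·56
1 = −44·636 + 193·145
1 = 193·2053 − 623·636
1 = −623·41696 + 12653·2053
1 = 12653·168837 − 51235·41696
1 = −51235·4093784 + 1242293·168837
1 = 1242293·8356405 − 2535821·4093784
So 4093784·(-2535821) ≡ 1 (mod 8356405), and -2535821 ≡ 5820584 (mod 8356405).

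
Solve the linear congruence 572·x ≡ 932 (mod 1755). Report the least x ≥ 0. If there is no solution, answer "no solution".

gcd(572, 1755):
1755 = 3×572 + 39
572 = 14×39 + 26
39 = 1×26 + 13
26 = 2×13 + 0
gcd = 13, but 13 ∤ 932, so the congruence has no solution.

no solution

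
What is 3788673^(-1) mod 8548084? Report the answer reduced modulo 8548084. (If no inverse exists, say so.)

Extended Euclidean algorithm:
8548084 = 2*3788673 + 970738
3788673 = 3*970738 + 876459
970738 = 1*876459 + 94279
876459 = 9*94279 + 27948
94279 = 3*27948 + 10435
27948 = 2*10435 + 7078
10435 = 1*7078 + 3357
7078 = 2*3357 + 364
3357 = 9*364 + 81
364 = 4*81 + 40
81 = 2*40 + 1
40 = 40*1 + 0
The gcd is 1. Working backward:
1 = 81 − 2·40
1 = −2·364 + 9·81
1 = 9·3357 − 83·364
1 = −83·7078 + 175·3357
1 = 175·10435 − 258·7078
1 = −258·27948 + 691·10435
1 = 691·94279 − 2331·27948
1 = −2331·876459 + 21670·94279
1 = 21670·970738 − 24001·876459
1 = −24001·3788673 + 93673·970738
1 = 93673·8548084 − 211347·3788673
So 3788673·(-211347) ≡ 1 (mod 8548084), and -211347 ≡ 8336737 (mod 8548084).

8336737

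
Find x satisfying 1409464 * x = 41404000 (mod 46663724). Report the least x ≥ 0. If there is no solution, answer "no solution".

First find gcd(1409464, 46663724):
46663724 = 33×1409464 + 151412
1409464 = 9×151412 + 46756
151412 = 3×46756 + 11144
46756 = 4×11144 + 2180
11144 = 5×2180 + 244
2180 = 8×244 + 228
244 = 1×228 + 16
228 = 14×16 + 4
16 = 4×4 + 0
gcd = 4 and 4 | 41404000, so solutions exist. Divide through by 4: 352366x ≡ 10351000 (mod 11665931).
Now find 352366⁻¹ mod 11665931:
11665931 = 33·352366 + 37853
352366 = 9·37853 + 11689
37853 = 3·11689 + 2786
11689 = 4·2786 + 545
2786 = 5·545 + 61
545 = 8·61 + 57
61 = 1·57 + 4
57 = 14·4 + 1
4 = 4·1 + 0
Back-substitute:
1 = 57 − 14·4
1 = −14·61 + 15·57
1 = 15·545 − 134·61
1 = −134·2786 + 685·545
1 = 685·11689 − 2874·2786
1 = −2874·37853 + 9307·11689
1 = 9307·352366 − 86637·37853
1 = −86637·11665931 + 2868328·352366
So 352366⁻¹ ≡ 2868328 (mod 11665931).
Then x ≡ 2868328·10351000 ≡ 416587 (mod 11665931); the smallest non-negative solution is x = 416587.

416587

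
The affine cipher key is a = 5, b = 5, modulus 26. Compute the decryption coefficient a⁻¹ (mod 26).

Apply the Euclidean algorithm to 26 and 5:
26 = 5*5 + 1
5 = 5*1 + 0
gcd = 1, so the inverse exists. Back-substitute:
1 = 26 − 5·5
So 5·(-5) ≡ 1 (mod 26), and -5 ≡ 21 (mod 26).

21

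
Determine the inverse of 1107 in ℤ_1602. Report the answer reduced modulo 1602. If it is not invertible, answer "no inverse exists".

no inverse exists

Compute gcd(1107, 1602):
1602 = 1*1107 + 495
1107 = 2*495 + 117
495 = 4*117 + 27
117 = 4*27 + 9
27 = 3*9 + 0
The gcd is 9, not 1, hence no inverse exists.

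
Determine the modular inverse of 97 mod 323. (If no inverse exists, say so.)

10

Run Euclid on (323, 97):
323 = 3*97 + 32
97 = 3*32 + 1
32 = 32*1 + 0
Since gcd(97, 323) = 1, back-substitute to write 1 as a combination:
1 = 97 − 3·32
1 = −3·323 + 10·97
So 97·10 ≡ 1 (mod 323).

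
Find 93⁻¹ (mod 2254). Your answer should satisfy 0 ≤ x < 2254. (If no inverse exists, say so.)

921

gcd(2254, 93) by repeated division:
2254 = 24*93 + 22
93 = 4*22 + 5
22 = 4*5 + 2
5 = 2*2 + 1
2 = 2*1 + 0
gcd = 1, so the inverse exists. Back-substitute:
1 = 5 − 2·2
1 = −2·22 + 9·5
1 = 9·93 − 38·22
1 = −38·2254 + 921·93
So 93·921 ≡ 1 (mod 2254).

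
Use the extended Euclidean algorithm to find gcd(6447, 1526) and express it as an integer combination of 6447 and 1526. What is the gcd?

7

Repeated division:
6447 = 4*1526 + 343
1526 = 4*343 + 154
343 = 2*154 + 35
154 = 4*35 + 14
35 = 2*14 + 7
14 = 2*7 + 0
gcd(6447, 1526) = 7.
Working backward:
7 = 35 − 2·14
7 = −2·154 + 9·35
7 = 9·343 − 20·154
7 = −20·1526 + 89·343
7 = 89·6447 − 376·1526
So 7 = (89)·6447 + (-376)·1526.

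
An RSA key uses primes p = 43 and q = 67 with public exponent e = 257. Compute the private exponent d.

2621

φ(n) = (p−1)(q−1) = 42·66 = 2772.
Need d with 257·d ≡ 1 (mod 2772). Apply the extended Euclidean algorithm:
2772 = 10×257 + 202
257 = 1×202 + 55
202 = 3×55 + 37
55 = 1×37 + 18
37 = 2×18 + 1
18 = 18×1 + 0
Back-substitute:
1 = 37 − 2·18
1 = −2·55 + 3·37
1 = 3·202 − 11·55
1 = −11·257 + 14·202
1 = 14·2772 − 151·257
So 257·(-151) ≡ 1 (mod 2772), hence d ≡ -151 ≡ 2621 (mod 2772).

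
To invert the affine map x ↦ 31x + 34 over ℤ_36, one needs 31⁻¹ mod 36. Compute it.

gcd(36, 31) by repeated division:
36 = 1·31 + 5
31 = 6·5 + 1
5 = 5·1 + 0
Since gcd(31, 36) = 1, back-substitute to write 1 as a combination:
1 = 31 − 6·5
1 = −6·36 + 7·31
So 31·7 ≡ 1 (mod 36).

7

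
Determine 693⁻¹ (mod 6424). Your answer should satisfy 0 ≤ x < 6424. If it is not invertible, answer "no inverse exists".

Compute gcd(693, 6424):
6424 = 9×693 + 187
693 = 3×187 + 132
187 = 1×132 + 55
132 = 2×55 + 22
55 = 2×22 + 11
22 = 2×11 + 0
gcd(693, 6424) = 11 ≠ 1, so 693 has no multiplicative inverse modulo 6424.

no inverse exists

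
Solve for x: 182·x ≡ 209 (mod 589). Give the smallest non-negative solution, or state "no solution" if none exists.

95

First find gcd(182, 589):
589 = 3*182 + 43
182 = 4*43 + 10
43 = 4*10 + 3
10 = 3*3 + 1
3 = 3*1 + 0
gcd = 1, so a unique solution mod 589 exists.
Back-substitute for the Bézout coefficients:
1 = 10 − 3·3
1 = −3·43 + 13·10
1 = 13·182 − 55·43
1 = −55·589 + 178·182
So 182·(178) ≡ 1 (mod 589), giving 182⁻¹ ≡ 178.
x ≡ 182⁻¹·209 ≡ 178·209 ≡ 95 (mod 589).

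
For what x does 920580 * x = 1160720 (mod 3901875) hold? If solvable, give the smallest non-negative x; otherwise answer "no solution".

gcd(920580, 3901875):
3901875 = 4·920580 + 219555
920580 = 4·219555 + 42360
219555 = 5·42360 + 7755
42360 = 5·7755 + 3585
7755 = 2·3585 + 585
3585 = 6·585 + 75
585 = 7·75 + 60
75 = 1·60 + 15
60 = 4·15 + 0
gcd = 15, but 15 ∤ 1160720, so the congruence has no solution.

no solution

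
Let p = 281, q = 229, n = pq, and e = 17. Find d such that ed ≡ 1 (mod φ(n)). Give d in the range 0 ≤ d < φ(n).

φ(n) = (p−1)(q−1) = 280·228 = 63840.
Need d with 17·d ≡ 1 (mod 63840). Apply the extended Euclidean algorithm:
63840 = 3755*17 + 5
17 = 3*5 + 2
5 = 2*2 + 1
2 = 2*1 + 0
Back-substitute:
1 = 5 − 2·2
1 = −2·17 + 7·5
1 = 7·63840 − 26287·17
So 17·(-26287) ≡ 1 (mod 63840), hence d ≡ -26287 ≡ 37553 (mod 63840).

37553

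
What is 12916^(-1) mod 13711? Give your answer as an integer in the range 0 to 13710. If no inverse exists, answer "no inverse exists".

6226

Apply the Euclidean algorithm to 13711 and 12916:
13711 = 1*12916 + 795
12916 = 16*795 + 196
795 = 4*196 + 11
196 = 17*11 + 9
11 = 1*9 + 2
9 = 4*2 + 1
2 = 2*1 + 0
gcd = 1, so the inverse exists. Back-substitute:
1 = 9 − 4·2
1 = −4·11 + 5·9
1 = 5·196 − 89·11
1 = −89·795 + 361·196
1 = 361·12916 − 5865·795
1 = −5865·13711 + 6226·12916
So 12916·6226 ≡ 1 (mod 13711).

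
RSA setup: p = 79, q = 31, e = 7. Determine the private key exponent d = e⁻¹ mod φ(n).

φ(n) = (p−1)(q−1) = 78·30 = 2340.
Need d with 7·d ≡ 1 (mod 2340). Apply the extended Euclidean algorithm:
2340 = 334×7 + 2
7 = 3×2 + 1
2 = 2×1 + 0
Back-substitute:
1 = 7 − 3·2
1 = −3·2340 + 1003·7
So 7·1003 ≡ 1 (mod 2340), hence d = 1003.

1003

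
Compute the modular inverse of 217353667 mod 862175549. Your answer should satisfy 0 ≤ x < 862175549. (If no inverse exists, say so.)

Run Euclid on (862175549, 217353667):
862175549 = 3×217353667 + 210114548
217353667 = 1×210114548 + 7239119
210114548 = 29×7239119 + 180097
7239119 = 40×180097 + 35239
180097 = 5×35239 + 3902
35239 = 9×3902 + 121
3902 = 32×121 + 30
121 = 4×30 + 1
30 = 30×1 + 0
The gcd is 1. Working backward:
1 = 121 − 4·30
1 = −4·3902 + 129·121
1 = 129·35239 − 1165·3902
1 = −1165·180097 + 5954·35239
1 = 5954·7239119 − 239325·180097
1 = −239325·210114548 + 6946379·7239119
1 = 6946379·217353667 − 7185704·210114548
1 = −7185704·862175549 + 28503491·217353667
So 217353667·28503491 ≡ 1 (mod 862175549).

28503491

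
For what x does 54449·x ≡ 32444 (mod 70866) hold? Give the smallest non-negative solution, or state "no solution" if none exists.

35308

First find gcd(54449, 70866):
70866 = 1·54449 + 16417
54449 = 3·16417 + 5198
16417 = 3·5198 + 823
5198 = 6·823 + 260
823 = 3·260 + 43
260 = 6·43 + 2
43 = 21·2 + 1
2 = 2·1 + 0
gcd = 1, so a unique solution mod 70866 exists.
Back-substitute for the Bézout coefficients:
1 = 43 − 21·2
1 = −21·260 + 127·43
1 = 127·823 − 402·260
1 = −402·5198 + 2539·823
1 = 2539·16417 − 8019·5198
1 = −8019·54449 + 26596·16417
1 = 26596·70866 − 34615·54449
So 54449·(-34615) ≡ 1 (mod 70866), giving 54449⁻¹ ≡ 36251.
x ≡ 54449⁻¹·32444 ≡ 36251·32444 ≡ 35308 (mod 70866).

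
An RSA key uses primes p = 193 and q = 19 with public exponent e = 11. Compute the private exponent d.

φ(n) = (p−1)(q−1) = 192·18 = 3456.
Need d with 11·d ≡ 1 (mod 3456). Apply the extended Euclidean algorithm:
3456 = 314·11 + 2
11 = 5·2 + 1
2 = 2·1 + 0
Back-substitute:
1 = 11 − 5·2
1 = −5·3456 + 1571·11
So 11·1571 ≡ 1 (mod 3456), hence d = 1571.

1571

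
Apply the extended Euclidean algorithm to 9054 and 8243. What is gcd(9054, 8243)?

1

Apply Euclid's algorithm to 9054 and 8243:
9054 = 1×8243 + 811
8243 = 10×811 + 133
811 = 6×133 + 13
133 = 10×13 + 3
13 = 4×3 + 1
3 = 3×1 + 0
gcd(9054, 8243) = 1.
Back-substituting:
1 = 13 − 4·3
1 = −4·133 + 41·13
1 = 41·811 − 250·133
1 = −250·8243 + 2541·811
1 = 2541·9054 − 2791·8243
So 1 = (2541)·9054 + (-2791)·8243.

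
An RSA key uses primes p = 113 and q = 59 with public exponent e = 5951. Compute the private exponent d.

φ(n) = (p−1)(q−1) = 112·58 = 6496.
Need d with 5951·d ≡ 1 (mod 6496). Apply the extended Euclidean algorithm:
6496 = 1*5951 + 545
5951 = 10*545 + 501
545 = 1*501 + 44
501 = 11*44 + 17
44 = 2*17 + 10
17 = 1*10 + 7
10 = 1*7 + 3
7 = 2*3 + 1
3 = 3*1 + 0
Back-substitute:
1 = 7 − 2·3
1 = −2·10 + 3·7
1 = 3·17 − 5·10
1 = −5·44 + 13·17
1 = 13·501 − 148·44
1 = −148·545 + 161·501
1 = 161·5951 − 1758·545
1 = −1758·6496 + 1919·5951
So 5951·1919 ≡ 1 (mod 6496), hence d = 1919.

1919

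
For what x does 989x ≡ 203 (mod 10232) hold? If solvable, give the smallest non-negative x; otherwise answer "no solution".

First find gcd(989, 10232):
10232 = 10·989 + 342
989 = 2·342 + 305
342 = 1·305 + 37
305 = 8·37 + 9
37 = 4·9 + 1
9 = 9·1 + 0
gcd = 1, so a unique solution mod 10232 exists.
Back-substitute for the Bézout coefficients:
1 = 37 − 4·9
1 = −4·305 + 33·37
1 = 33·342 − 37·305
1 = −37·989 + 107·342
1 = 107·10232 − 1107·989
So 989·(-1107) ≡ 1 (mod 10232), giving 989⁻¹ ≡ 9125.
x ≡ 989⁻¹·203 ≡ 9125·203 ≡ 383 (mod 10232).

383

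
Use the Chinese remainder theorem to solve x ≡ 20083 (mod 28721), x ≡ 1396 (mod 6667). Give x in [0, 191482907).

187510771

Write x = 20083 + 28721·k. Then 28721·k ≡ 1396 − 20083 ≡ 1314 (mod 6667).
Need 28721⁻¹ mod 6667. Extended Euclid on (6667, 2053):
6667 = 3·2053 + 508
2053 = 4·508 + 21
508 = 24·21 + 4
21 = 5·4 + 1
4 = 4·1 + 0
Back-substitute:
1 = 21 − 5·4
1 = −5·508 + 121·21
1 = 121·2053 − 489·508
1 = −489·6667 + 1588·2053
28721⁻¹ ≡ 1588 (mod 6667), so k ≡ 1588·1314 ≡ 6528 (mod 6667).
x = 20083 + 28721·6528 = 187510771.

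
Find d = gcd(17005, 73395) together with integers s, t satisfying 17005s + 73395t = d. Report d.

Apply Euclid's algorithm to 73395 and 17005:
73395 = 4×17005 + 5375
17005 = 3×5375 + 880
5375 = 6×880 + 95
880 = 9×95 + 25
95 = 3×25 + 20
25 = 1×20 + 5
20 = 4×5 + 0
gcd(17005, 73395) = 5.
Back-substituting:
5 = 25 − 20
5 = −95 + 4·25
5 = 4·880 − 37·95
5 = −37·5375 + 226·880
5 = 226·17005 − 715·5375
5 = −715·73395 + 3086·17005
So 5 = (-715)·73395 + (3086)·17005.

5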